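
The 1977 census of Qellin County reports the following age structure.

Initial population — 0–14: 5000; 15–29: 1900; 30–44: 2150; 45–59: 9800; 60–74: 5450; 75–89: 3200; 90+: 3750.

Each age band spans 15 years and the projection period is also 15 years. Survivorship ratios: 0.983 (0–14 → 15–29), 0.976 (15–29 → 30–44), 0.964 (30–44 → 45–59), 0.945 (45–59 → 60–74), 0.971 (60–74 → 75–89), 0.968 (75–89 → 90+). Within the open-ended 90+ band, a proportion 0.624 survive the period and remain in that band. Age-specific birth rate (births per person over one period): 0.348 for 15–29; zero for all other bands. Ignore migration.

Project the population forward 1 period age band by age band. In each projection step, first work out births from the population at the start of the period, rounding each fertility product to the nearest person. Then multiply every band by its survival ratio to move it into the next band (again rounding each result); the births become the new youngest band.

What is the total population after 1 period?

Call the groups 1 to 7, youngest first.
After projecting period 1:
Births: 1900 × 0.348 = 661
Group 2: 5000 × 0.983 = 4915
Group 3: 1900 × 0.976 = 1854
Group 4: 2150 × 0.964 = 2073
Group 5: 9800 × 0.945 = 9261
Group 6: 5450 × 0.971 = 5292
Group 7: 3200 × 0.968 + 3750 × 0.624 = 3098 + 2340 = 5438
Population now: 0–14=661, 15–29=4915, 30–44=1854, 45–59=2073, 60–74=9261, 75–89=5292, 90+=5438
Total after period 1: 661 + 4915 + 1854 + 2073 + 9261 + 5292 + 5438 = 29494

29494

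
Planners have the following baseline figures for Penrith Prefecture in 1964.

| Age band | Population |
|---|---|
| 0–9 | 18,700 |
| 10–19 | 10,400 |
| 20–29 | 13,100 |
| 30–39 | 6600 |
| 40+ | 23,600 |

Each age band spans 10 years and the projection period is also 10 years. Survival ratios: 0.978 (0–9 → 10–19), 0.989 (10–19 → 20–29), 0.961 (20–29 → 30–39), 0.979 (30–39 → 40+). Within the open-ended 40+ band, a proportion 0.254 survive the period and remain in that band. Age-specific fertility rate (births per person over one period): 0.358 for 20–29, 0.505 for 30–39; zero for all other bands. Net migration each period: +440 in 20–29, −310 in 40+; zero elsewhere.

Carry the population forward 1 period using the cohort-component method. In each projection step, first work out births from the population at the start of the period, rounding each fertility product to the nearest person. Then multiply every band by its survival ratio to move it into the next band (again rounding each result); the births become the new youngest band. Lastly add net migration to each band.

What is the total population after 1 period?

61772

Let band 1 be 0–9 through band 5 = 40+.
— Period 1 —
Births: 13100 × 0.358 = 4690 ; 6600 × 0.505 = 3333 → total 8023
Band 2: 18700 × 0.978 = 18289
Band 3: 10400 × 0.989 = 10286
Band 4: 13100 × 0.961 = 12589
Band 5: 6600 × 0.979 + 23600 × 0.254 = 6461 + 5994 = 12455
Net migration: Band 3 + 440 → 10726; Band 5 − 310 → 12145
End of period: [8023, 18289, 10726, 12589, 12145]
Total after period 1: 8023 + 18289 + 10726 + 12589 + 12145 = 61772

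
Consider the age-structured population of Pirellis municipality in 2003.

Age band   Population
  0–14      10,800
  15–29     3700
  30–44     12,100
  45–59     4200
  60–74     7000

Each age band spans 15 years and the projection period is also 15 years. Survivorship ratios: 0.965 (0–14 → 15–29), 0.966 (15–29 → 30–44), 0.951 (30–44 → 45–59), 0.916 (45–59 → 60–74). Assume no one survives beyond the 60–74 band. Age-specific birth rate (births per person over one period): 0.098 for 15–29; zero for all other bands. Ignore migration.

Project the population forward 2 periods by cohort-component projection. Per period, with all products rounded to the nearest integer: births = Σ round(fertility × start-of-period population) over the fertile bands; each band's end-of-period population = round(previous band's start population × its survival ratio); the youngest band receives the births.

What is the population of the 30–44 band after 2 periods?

10068

After projecting period 1:
Births: 3700 * 0.098 = 363
15–29: 10800 * 0.965 = 10422
30–44: 3700 * 0.966 = 3574
45–59: 12100 * 0.951 = 11507
60–74: 4200 * 0.916 = 3847
Population now: 0–14=363, 15–29=10422, 30–44=3574, 45–59=11507, 60–74=3847
After projecting period 2:
Births: 10422 * 0.098 = 1021
15–29: 363 * 0.965 = 350
30–44: 10422 * 0.966 = 10068
45–59: 3574 * 0.951 = 3399
60–74: 11507 * 0.916 = 10540
Population now: 0–14=1021, 15–29=350, 30–44=10068, 45–59=3399, 60–74=10540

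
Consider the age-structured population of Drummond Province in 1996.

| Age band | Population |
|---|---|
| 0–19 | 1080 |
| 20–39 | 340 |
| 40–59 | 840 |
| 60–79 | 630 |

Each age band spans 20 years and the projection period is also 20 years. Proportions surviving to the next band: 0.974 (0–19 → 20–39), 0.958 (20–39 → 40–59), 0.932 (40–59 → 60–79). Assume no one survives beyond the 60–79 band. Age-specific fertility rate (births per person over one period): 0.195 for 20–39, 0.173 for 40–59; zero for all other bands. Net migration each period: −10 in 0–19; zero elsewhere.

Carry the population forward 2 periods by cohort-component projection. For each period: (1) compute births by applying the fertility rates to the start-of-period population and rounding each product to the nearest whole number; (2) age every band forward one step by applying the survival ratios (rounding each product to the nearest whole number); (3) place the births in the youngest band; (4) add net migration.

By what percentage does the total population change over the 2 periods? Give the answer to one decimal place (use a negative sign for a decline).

(Bands numbered youngest = 1 to oldest = 4.)
After projecting period 1:
Births: 340 × 0.195 = 66, 840 × 0.173 = 145 → 211
Band 2: 1080 × 0.974 = 1052
Band 3: 340 × 0.958 = 326
Band 4: 840 × 0.932 = 783
Net migration: Band 1 − 10 → 201
Giving 201 / 1052 / 326 / 783.
After projecting period 2:
Births: 1052 × 0.195 = 205, 326 × 0.173 = 56 → 261
Band 2: 201 × 0.974 = 196
Band 3: 1052 × 0.958 = 1008
Band 4: 326 × 0.932 = 304
Net migration: Band 1 − 10 → 251
Giving 251 / 196 / 1008 / 304.
Total: 2890 → 1759; change = -1131; percentage change = -39.1%

-39.1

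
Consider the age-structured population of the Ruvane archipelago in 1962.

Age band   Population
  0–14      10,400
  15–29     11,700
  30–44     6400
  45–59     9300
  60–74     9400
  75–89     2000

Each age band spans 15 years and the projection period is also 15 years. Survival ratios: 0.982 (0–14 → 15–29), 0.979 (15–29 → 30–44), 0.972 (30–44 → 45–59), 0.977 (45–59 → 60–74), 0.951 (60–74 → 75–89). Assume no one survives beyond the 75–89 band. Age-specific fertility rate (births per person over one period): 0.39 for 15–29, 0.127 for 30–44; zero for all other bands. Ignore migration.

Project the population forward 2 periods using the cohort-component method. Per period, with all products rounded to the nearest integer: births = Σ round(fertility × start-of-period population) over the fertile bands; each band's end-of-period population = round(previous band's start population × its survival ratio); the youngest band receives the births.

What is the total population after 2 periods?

46568

Call the groups 1 to 6, youngest first.
After projecting period 1:
Births: 11700 × 0.39 = 4563, 6400 × 0.127 = 813 → total 5376
Group 2: 10400 × 0.982 = 10213
Group 3: 11700 × 0.979 = 11454
Group 4: 6400 × 0.972 = 6221
Group 5: 9300 × 0.977 = 9086
Group 6: 9400 × 0.951 = 8939
End of period: [5376, 10213, 11454, 6221, 9086, 8939]
After projecting period 2:
Births: 10213 × 0.39 = 3983, 11454 × 0.127 = 1455 → total 5438
Group 2: 5376 × 0.982 = 5279
Group 3: 10213 × 0.979 = 9999
Group 4: 11454 × 0.972 = 11133
Group 5: 6221 × 0.977 = 6078
Group 6: 9086 × 0.951 = 8641
End of period: [5438, 5279, 9999, 11133, 6078, 8641]
Total after period 2: 5438 + 5279 + 9999 + 11133 + 6078 + 8641 = 46568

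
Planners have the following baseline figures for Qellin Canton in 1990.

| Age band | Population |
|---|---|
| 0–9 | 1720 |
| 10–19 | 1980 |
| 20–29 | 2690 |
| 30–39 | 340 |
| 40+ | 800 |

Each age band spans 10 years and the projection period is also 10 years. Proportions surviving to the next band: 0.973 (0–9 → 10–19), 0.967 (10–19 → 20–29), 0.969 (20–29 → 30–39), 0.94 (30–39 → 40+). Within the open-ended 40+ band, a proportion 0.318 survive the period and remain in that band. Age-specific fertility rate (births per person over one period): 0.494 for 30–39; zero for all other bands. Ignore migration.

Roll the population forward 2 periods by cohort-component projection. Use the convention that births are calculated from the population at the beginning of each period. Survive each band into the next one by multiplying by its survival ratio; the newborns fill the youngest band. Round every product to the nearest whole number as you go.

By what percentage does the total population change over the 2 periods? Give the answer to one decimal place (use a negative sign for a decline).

— Period 1 —
Births: 340 × 0.494 = 168
10–19: 1720 × 0.973 = 1674
20–29: 1980 × 0.967 = 1915
30–39: 2690 × 0.969 = 2607
40+: 340 × 0.94 + 800 × 0.318 = 320 + 254 = 574
Giving 168 / 1674 / 1915 / 2607 / 574.
— Period 2 —
Births: 2607 × 0.494 = 1288
10–19: 168 × 0.973 = 163
20–29: 1674 × 0.967 = 1619
30–39: 1915 × 0.969 = 1856
40+: 2607 × 0.94 + 574 × 0.318 = 2451 + 183 = 2634
Giving 1288 / 163 / 1619 / 1856 / 2634.
Total: 7530 → 7560; change = 30; percentage change = 0.4%

0.4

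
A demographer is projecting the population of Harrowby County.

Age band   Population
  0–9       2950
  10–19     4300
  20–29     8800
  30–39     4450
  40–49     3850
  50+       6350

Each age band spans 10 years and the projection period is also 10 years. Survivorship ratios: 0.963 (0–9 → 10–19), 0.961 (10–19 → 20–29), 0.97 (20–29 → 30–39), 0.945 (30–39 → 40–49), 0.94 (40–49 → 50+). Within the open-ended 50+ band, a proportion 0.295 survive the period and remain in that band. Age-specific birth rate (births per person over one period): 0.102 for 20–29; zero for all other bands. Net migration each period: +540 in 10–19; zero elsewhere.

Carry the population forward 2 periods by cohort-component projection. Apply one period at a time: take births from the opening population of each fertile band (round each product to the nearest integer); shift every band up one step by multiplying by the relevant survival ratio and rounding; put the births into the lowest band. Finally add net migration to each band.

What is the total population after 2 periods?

Let group 1 be 0–9 through group 6 = 50+.
After projecting period 1:
Births: 8800 × 0.102 = 898
Group 2: 2950 × 0.963 = 2841
Group 3: 4300 × 0.961 = 4132
Group 4: 8800 × 0.97 = 8536
Group 5: 4450 × 0.945 = 4205
Group 6: 3850 × 0.94 + 6350 × 0.295 = 3619 + 1873 = 5492
Net migration: Group 2 + 540 → 3381
Giving 898 / 3381 / 4132 / 8536 / 4205 / 5492.
After projecting period 2:
Births: 4132 × 0.102 = 421
Group 2: 898 × 0.963 = 865
Group 3: 3381 × 0.961 = 3249
Group 4: 4132 × 0.97 = 4008
Group 5: 8536 × 0.945 = 8067
Group 6: 4205 × 0.94 + 5492 × 0.295 = 3953 + 1620 = 5573
Net migration: Group 2 + 540 → 1405
Giving 421 / 1405 / 3249 / 4008 / 8067 / 5573.
Total after period 2: 421 + 1405 + 3249 + 4008 + 8067 + 5573 = 22723

22723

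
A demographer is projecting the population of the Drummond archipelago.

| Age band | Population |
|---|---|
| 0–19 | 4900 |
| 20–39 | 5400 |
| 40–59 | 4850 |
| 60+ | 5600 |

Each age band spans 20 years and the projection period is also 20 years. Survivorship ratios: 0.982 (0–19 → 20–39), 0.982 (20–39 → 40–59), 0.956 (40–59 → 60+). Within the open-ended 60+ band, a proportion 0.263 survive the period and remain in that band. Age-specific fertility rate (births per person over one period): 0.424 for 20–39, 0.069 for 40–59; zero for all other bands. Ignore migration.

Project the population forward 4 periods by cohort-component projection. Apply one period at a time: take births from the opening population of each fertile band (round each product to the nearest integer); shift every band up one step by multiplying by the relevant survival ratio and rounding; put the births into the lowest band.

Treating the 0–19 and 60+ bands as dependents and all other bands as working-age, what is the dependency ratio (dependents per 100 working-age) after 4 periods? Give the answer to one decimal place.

141.3

Let group 1 be 0–19 through group 4 = 60+.
— Period 1 —
Births: 5400 * 0.424 = 2290  |  4850 * 0.069 = 335 ⇒ total 2625
Group 2: 4900 * 0.982 = 4812
Group 3: 5400 * 0.982 = 5303
Group 4: 4850 * 0.956 + 5600 * 0.263 = 4637 + 1473 = 6110
Giving 2625 / 4812 / 5303 / 6110.
— Period 2 —
Births: 4812 * 0.424 = 2040  |  5303 * 0.069 = 366 ⇒ total 2406
Group 2: 2625 * 0.982 = 2578
Group 3: 4812 * 0.982 = 4725
Group 4: 5303 * 0.956 + 6110 * 0.263 = 5070 + 1607 = 6677
Giving 2406 / 2578 / 4725 / 6677.
— Period 3 —
Births: 2578 * 0.424 = 1093  |  4725 * 0.069 = 326 ⇒ total 1419
Group 2: 2406 * 0.982 = 2363
Group 3: 2578 * 0.982 = 2532
Group 4: 4725 * 0.956 + 6677 * 0.263 = 4517 + 1756 = 6273
Giving 1419 / 2363 / 2532 / 6273.
— Period 4 —
Births: 2363 * 0.424 = 1002  |  2532 * 0.069 = 175 ⇒ total 1177
Group 2: 1419 * 0.982 = 1393
Group 3: 2363 * 0.982 = 2320
Group 4: 2532 * 0.956 + 6273 * 0.263 = 2421 + 1650 = 4071
Giving 1177 / 1393 / 2320 / 4071.
Dependents (band 0–19 + band 60+) = 1177 + 4071 = 5248; working-age = 3713; ratio = 5248/3713 × 100 = 141.3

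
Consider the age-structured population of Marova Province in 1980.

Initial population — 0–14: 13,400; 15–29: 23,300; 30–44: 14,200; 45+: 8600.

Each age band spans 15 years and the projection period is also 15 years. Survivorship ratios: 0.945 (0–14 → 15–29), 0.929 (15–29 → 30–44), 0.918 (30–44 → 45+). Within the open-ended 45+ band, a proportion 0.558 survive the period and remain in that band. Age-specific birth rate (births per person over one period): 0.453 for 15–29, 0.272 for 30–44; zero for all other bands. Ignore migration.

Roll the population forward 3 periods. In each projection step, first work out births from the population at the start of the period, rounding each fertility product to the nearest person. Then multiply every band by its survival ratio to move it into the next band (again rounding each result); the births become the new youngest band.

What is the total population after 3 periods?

Call the groups 1 to 4, youngest first.
Period 1.
Births: 23300 × 0.453 = 10555  |  14200 × 0.272 = 3862 ⇒ total 14417
Group 2: 13400 × 0.945 = 12663
Group 3: 23300 × 0.929 = 21646
Group 4: 14200 × 0.918 + 8600 × 0.558 = 13036 + 4799 = 17835
End of period: [14417, 12663, 21646, 17835]
Period 2.
Births: 12663 × 0.453 = 5736  |  21646 × 0.272 = 5888 ⇒ total 11624
Group 2: 14417 × 0.945 = 13624
Group 3: 12663 × 0.929 = 11764
Group 4: 21646 × 0.918 + 17835 × 0.558 = 19871 + 9952 = 29823
End of period: [11624, 13624, 11764, 29823]
Period 3.
Births: 13624 × 0.453 = 6172  |  11764 × 0.272 = 3200 ⇒ total 9372
Group 2: 11624 × 0.945 = 10985
Group 3: 13624 × 0.929 = 12657
Group 4: 11764 × 0.918 + 29823 × 0.558 = 10799 + 16641 = 27440
End of period: [9372, 10985, 12657, 27440]
Total after period 3: 9372 + 10985 + 12657 + 27440 = 60454

60454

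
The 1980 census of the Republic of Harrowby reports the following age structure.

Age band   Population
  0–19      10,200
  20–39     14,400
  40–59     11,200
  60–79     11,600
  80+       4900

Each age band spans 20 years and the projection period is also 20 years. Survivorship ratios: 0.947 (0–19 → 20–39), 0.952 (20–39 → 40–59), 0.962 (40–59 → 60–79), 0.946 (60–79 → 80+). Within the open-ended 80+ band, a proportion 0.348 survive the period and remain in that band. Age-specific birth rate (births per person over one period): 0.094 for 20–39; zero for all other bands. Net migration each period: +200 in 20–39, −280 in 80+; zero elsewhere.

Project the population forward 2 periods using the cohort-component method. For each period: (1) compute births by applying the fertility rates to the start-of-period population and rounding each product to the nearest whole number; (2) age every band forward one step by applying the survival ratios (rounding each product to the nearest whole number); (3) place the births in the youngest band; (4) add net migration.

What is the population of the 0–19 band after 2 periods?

927

(Groups numbered youngest = 1 to oldest = 5.)
— Period 1 —
Births: 14400 × 0.094 = 1354
Group 2: 10200 × 0.947 = 9659
Group 3: 14400 × 0.952 = 13709
Group 4: 11200 × 0.962 = 10774
Group 5: 11600 × 0.946 + 4900 × 0.348 = 10974 + 1705 = 12679
Net migration: Group 2 + 200 → 9859; Group 5 − 280 → 12399
Population now: 0–19=1354, 20–39=9859, 40–59=13709, 60–79=10774, 80+=12399
— Period 2 —
Births: 9859 × 0.094 = 927
Group 2: 1354 × 0.947 = 1282
Group 3: 9859 × 0.952 = 9386
Group 4: 13709 × 0.962 = 13188
Group 5: 10774 × 0.946 + 12399 × 0.348 = 10192 + 4315 = 14507
Net migration: Group 2 + 200 → 1482; Group 5 − 280 → 14227
Population now: 0–19=927, 20–39=1482, 40–59=9386, 60–79=13188, 80+=14227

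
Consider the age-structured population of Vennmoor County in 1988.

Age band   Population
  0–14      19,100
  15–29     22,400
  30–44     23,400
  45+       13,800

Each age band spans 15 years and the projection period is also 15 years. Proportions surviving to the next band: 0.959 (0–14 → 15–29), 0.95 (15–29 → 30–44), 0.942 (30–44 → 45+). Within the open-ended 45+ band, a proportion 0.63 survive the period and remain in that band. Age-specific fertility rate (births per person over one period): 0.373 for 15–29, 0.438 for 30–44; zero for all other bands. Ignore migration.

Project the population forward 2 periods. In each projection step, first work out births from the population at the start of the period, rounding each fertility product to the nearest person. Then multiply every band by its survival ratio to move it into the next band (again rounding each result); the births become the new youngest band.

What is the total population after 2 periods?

90805

[period 1]
Births: 22400 × 0.373 = 8355  |  23400 × 0.438 = 10249 → 18604
15–29: 19100 × 0.959 = 18317
30–44: 22400 × 0.95 = 21280
45+: 23400 × 0.942 + 13800 × 0.63 = 22043 + 8694 = 30737
Population now: 0–14=18604, 15–29=18317, 30–44=21280, 45+=30737
[period 2]
Births: 18317 × 0.373 = 6832  |  21280 × 0.438 = 9321 → 16153
15–29: 18604 × 0.959 = 17841
30–44: 18317 × 0.95 = 17401
45+: 21280 × 0.942 + 30737 × 0.63 = 20046 + 19364 = 39410
Population now: 0–14=16153, 15–29=17841, 30–44=17401, 45+=39410
Total after period 2: 16153 + 17841 + 17401 + 39410 = 90805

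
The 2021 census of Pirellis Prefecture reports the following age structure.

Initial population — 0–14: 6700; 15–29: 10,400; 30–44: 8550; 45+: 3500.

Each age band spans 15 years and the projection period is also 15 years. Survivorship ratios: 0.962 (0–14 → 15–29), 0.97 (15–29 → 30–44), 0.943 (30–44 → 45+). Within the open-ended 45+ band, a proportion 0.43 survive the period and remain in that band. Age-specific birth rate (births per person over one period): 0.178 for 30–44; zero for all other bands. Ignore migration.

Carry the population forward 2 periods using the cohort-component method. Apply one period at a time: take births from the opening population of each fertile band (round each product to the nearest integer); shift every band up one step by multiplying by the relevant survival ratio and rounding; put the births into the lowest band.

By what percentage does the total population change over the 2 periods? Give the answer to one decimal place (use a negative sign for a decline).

-20.6

Numbering the bands 1..4 from youngest to oldest:
Period 1:
Births: 8550 × 0.178 = 1522
Band 2: 6700 × 0.962 = 6445
Band 3: 10400 × 0.97 = 10088
Band 4: 8550 × 0.943 + 3500 × 0.43 = 8063 + 1505 = 9568
Population now: 0–14=1522, 15–29=6445, 30–44=10088, 45+=9568
Period 2:
Births: 10088 × 0.178 = 1796
Band 2: 1522 × 0.962 = 1464
Band 3: 6445 × 0.97 = 6252
Band 4: 10088 × 0.943 + 9568 × 0.43 = 9513 + 4114 = 13627
Population now: 0–14=1796, 15–29=1464, 30–44=6252, 45+=13627
Total: 29150 → 23139; change = -6011; percentage change = -20.6%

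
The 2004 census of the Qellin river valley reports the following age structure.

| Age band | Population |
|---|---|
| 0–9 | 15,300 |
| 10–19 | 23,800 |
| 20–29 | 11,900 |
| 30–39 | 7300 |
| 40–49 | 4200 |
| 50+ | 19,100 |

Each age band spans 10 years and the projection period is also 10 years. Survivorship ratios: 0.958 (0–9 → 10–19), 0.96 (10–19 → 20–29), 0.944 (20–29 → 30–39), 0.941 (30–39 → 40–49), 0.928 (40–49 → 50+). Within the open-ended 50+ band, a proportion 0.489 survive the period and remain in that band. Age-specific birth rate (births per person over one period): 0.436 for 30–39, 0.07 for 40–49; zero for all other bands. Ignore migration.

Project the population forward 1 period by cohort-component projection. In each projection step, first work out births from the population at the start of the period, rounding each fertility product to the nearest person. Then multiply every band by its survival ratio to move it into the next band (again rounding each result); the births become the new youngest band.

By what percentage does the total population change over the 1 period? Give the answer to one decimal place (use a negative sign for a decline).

(Bands numbered youngest = 1 to oldest = 6.)
After projecting period 1:
Births: 7300 × 0.436 = 3183 ; 4200 × 0.07 = 294 ⇒ total 3477
Band 2: 15300 × 0.958 = 14657
Band 3: 23800 × 0.96 = 22848
Band 4: 11900 × 0.944 = 11234
Band 5: 7300 × 0.941 = 6869
Band 6: 4200 × 0.928 + 19100 × 0.489 = 3898 + 9340 = 13238
Population now: 0–9=3477, 10–19=14657, 20–29=22848, 30–39=11234, 40–49=6869, 50+=13238
Total: 81600 → 72323; change = -9277; percentage change = -11.4%

-11.4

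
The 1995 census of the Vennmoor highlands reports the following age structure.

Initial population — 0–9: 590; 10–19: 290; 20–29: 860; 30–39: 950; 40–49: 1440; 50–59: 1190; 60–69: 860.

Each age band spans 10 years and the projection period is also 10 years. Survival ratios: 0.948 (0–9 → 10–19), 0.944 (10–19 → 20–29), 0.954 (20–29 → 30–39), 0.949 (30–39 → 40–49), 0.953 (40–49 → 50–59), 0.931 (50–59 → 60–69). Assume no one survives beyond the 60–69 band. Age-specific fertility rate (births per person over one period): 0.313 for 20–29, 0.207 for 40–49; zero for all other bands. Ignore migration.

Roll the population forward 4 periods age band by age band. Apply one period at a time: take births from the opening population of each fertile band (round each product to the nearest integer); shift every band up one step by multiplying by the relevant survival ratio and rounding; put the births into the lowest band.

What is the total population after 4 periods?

2652

— Period 1 —
Births: 860 × 0.313 = 269 ; 1440 × 0.207 = 298 ⇒ total 567
10–19: 590 × 0.948 = 559
20–29: 290 × 0.944 = 274
30–39: 860 × 0.954 = 820
40–49: 950 × 0.949 = 902
50–59: 1440 × 0.953 = 1372
60–69: 1190 × 0.931 = 1108
End of period: [567, 559, 274, 820, 902, 1372, 1108]
— Period 2 —
Births: 274 × 0.313 = 86 ; 902 × 0.207 = 187 ⇒ total 273
10–19: 567 × 0.948 = 538
20–29: 559 × 0.944 = 528
30–39: 274 × 0.954 = 261
40–49: 820 × 0.949 = 778
50–59: 902 × 0.953 = 860
60–69: 1372 × 0.931 = 1277
End of period: [273, 538, 528, 261, 778, 860, 1277]
— Period 3 —
Births: 528 × 0.313 = 165 ; 778 × 0.207 = 161 ⇒ total 326
10–19: 273 × 0.948 = 259
20–29: 538 × 0.944 = 508
30–39: 528 × 0.954 = 504
40–49: 261 × 0.949 = 248
50–59: 778 × 0.953 = 741
60–69: 860 × 0.931 = 801
End of period: [326, 259, 508, 504, 248, 741, 801]
— Period 4 —
Births: 508 × 0.313 = 159 ; 248 × 0.207 = 51 ⇒ total 210
10–19: 326 × 0.948 = 309
20–29: 259 × 0.944 = 244
30–39: 508 × 0.954 = 485
40–49: 504 × 0.949 = 478
50–59: 248 × 0.953 = 236
60–69: 741 × 0.931 = 690
End of period: [210, 309, 244, 485, 478, 236, 690]
Total after period 4: 210 + 309 + 244 + 485 + 478 + 236 + 690 = 2652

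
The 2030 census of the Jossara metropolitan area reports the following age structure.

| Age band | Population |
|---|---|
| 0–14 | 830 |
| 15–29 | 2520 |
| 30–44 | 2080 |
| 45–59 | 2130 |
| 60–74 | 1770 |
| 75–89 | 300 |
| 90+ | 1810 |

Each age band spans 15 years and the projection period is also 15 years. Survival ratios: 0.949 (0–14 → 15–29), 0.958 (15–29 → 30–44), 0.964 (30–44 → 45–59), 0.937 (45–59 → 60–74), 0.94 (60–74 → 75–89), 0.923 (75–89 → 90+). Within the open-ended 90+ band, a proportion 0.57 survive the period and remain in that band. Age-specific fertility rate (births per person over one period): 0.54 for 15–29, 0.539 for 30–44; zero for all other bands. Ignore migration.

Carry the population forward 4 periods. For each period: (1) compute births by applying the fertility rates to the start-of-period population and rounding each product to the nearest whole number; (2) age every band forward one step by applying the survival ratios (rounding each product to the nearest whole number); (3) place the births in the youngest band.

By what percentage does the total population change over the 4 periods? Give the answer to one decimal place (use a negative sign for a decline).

Period 1:
Births: 2520 * 0.54 = 1361  |  2080 * 0.539 = 1121 — total 2482
15–29: 830 * 0.949 = 788
30–44: 2520 * 0.958 = 2414
45–59: 2080 * 0.964 = 2005
60–74: 2130 * 0.937 = 1996
75–89: 1770 * 0.94 = 1664
90+: 300 * 0.923 + 1810 * 0.57 = 277 + 1032 = 1309
Population now: 0–14=2482, 15–29=788, 30–44=2414, 45–59=2005, 60–74=1996, 75–89=1664, 90+=1309
Period 2:
Births: 788 * 0.54 = 426  |  2414 * 0.539 = 1301 — total 1727
15–29: 2482 * 0.949 = 2355
30–44: 788 * 0.958 = 755
45–59: 2414 * 0.964 = 2327
60–74: 2005 * 0.937 = 1879
75–89: 1996 * 0.94 = 1876
90+: 1664 * 0.923 + 1309 * 0.57 = 1536 + 746 = 2282
Population now: 0–14=1727, 15–29=2355, 30–44=755, 45–59=2327, 60–74=1879, 75–89=1876, 90+=2282
Period 3:
Births: 2355 * 0.54 = 1272  |  755 * 0.539 = 407 — total 1679
15–29: 1727 * 0.949 = 1639
30–44: 2355 * 0.958 = 2256
45–59: 755 * 0.964 = 728
60–74: 2327 * 0.937 = 2180
75–89: 1879 * 0.94 = 1766
90+: 1876 * 0.923 + 2282 * 0.57 = 1732 + 1301 = 3033
Population now: 0–14=1679, 15–29=1639, 30–44=2256, 45–59=728, 60–74=2180, 75–89=1766, 90+=3033
Period 4:
Births: 1639 * 0.54 = 885  |  2256 * 0.539 = 1216 — total 2101
15–29: 1679 * 0.949 = 1593
30–44: 1639 * 0.958 = 1570
45–59: 2256 * 0.964 = 2175
60–74: 728 * 0.937 = 682
75–89: 2180 * 0.94 = 2049
90+: 1766 * 0.923 + 3033 * 0.57 = 1630 + 1729 = 3359
Population now: 0–14=2101, 15–29=1593, 30–44=1570, 45–59=2175, 60–74=682, 75–89=2049, 90+=3359
Total: 11440 → 13529; change = 2089; percentage change = 18.3%

18.3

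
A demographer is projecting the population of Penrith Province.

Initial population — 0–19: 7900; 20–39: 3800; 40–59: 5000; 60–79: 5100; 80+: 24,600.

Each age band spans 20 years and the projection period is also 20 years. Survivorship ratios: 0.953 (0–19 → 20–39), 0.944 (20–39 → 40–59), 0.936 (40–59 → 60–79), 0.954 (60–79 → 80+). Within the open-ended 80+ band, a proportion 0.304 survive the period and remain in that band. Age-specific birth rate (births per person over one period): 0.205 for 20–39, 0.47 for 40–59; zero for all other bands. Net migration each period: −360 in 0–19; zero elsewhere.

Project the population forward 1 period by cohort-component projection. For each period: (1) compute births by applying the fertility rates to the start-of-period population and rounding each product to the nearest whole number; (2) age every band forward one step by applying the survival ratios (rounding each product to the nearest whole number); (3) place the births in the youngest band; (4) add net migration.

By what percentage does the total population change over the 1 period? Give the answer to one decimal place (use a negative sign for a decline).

-33.4

Let band 1 be 0–19 through band 5 = 80+.
After projecting period 1:
Births: 3800 × 0.205 = 779  |  5000 × 0.47 = 2350 → total 3129
Band 2: 7900 × 0.953 = 7529
Band 3: 3800 × 0.944 = 3587
Band 4: 5000 × 0.936 = 4680
Band 5: 5100 × 0.954 + 24600 × 0.304 = 4865 + 7478 = 12343
Net migration: Band 1 − 360 → 2769
End of period: [2769, 7529, 3587, 4680, 12343]
Total: 46400 → 30908; change = -15492; percentage change = -33.4%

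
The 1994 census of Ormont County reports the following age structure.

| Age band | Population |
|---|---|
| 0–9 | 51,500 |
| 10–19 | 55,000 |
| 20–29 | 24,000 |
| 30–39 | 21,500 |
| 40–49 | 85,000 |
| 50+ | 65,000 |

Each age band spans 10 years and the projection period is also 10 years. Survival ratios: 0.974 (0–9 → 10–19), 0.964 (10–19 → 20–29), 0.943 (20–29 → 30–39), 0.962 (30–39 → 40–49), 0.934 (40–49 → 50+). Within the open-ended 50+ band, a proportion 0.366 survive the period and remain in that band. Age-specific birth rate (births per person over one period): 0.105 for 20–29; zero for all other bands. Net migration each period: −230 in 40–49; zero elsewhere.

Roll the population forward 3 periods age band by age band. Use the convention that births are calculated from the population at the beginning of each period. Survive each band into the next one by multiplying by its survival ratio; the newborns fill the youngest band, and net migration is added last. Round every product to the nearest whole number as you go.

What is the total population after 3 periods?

(Bands numbered youngest = 1 to oldest = 6.)
Period 1:
Births: 24000 * 0.105 = 2520
Band 2: 51500 * 0.974 = 50161
Band 3: 55000 * 0.964 = 53020
Band 4: 24000 * 0.943 = 22632
Band 5: 21500 * 0.962 = 20683
Band 6: 85000 * 0.934 + 65000 * 0.366 = 79390 + 23790 = 103180
Net migration: Band 5 − 230 → 20453
Giving 2520 / 50161 / 53020 / 22632 / 20453 / 103180.
Period 2:
Births: 53020 * 0.105 = 5567
Band 2: 2520 * 0.974 = 2454
Band 3: 50161 * 0.964 = 48355
Band 4: 53020 * 0.943 = 49998
Band 5: 22632 * 0.962 = 21772
Band 6: 20453 * 0.934 + 103180 * 0.366 = 19103 + 37764 = 56867
Net migration: Band 5 − 230 → 21542
Giving 5567 / 2454 / 48355 / 49998 / 21542 / 56867.
Period 3:
Births: 48355 * 0.105 = 5077
Band 2: 5567 * 0.974 = 5422
Band 3: 2454 * 0.964 = 2366
Band 4: 48355 * 0.943 = 45599
Band 5: 49998 * 0.962 = 48098
Band 6: 21542 * 0.934 + 56867 * 0.366 = 20120 + 20813 = 40933
Net migration: Band 5 − 230 → 47868
Giving 5077 / 5422 / 2366 / 45599 / 47868 / 40933.
Total after period 3: 5077 + 5422 + 2366 + 45599 + 47868 + 40933 = 147265

147265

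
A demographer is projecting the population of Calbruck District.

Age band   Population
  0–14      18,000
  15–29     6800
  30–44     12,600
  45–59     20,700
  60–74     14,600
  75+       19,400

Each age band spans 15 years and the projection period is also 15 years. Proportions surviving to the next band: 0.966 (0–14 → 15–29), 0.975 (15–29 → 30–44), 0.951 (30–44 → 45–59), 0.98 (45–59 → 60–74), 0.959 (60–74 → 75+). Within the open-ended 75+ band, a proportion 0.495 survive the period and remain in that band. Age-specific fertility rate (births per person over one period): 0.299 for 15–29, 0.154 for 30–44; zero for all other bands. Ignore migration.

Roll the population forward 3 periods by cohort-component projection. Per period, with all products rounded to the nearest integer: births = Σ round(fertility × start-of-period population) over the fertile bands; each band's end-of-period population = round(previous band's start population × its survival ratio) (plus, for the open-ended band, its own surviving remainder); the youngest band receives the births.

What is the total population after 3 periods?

[period 1]
Births: 6800 × 0.299 = 2033 ; 12600 × 0.154 = 1940 → total 3973
15–29: 18000 × 0.966 = 17388
30–44: 6800 × 0.975 = 6630
45–59: 12600 × 0.951 = 11983
60–74: 20700 × 0.98 = 20286
75+: 14600 × 0.959 + 19400 × 0.495 = 14001 + 9603 = 23604
End of period: [3973, 17388, 6630, 11983, 20286, 23604]
[period 2]
Births: 17388 × 0.299 = 5199 ; 6630 × 0.154 = 1021 → total 6220
15–29: 3973 × 0.966 = 3838
30–44: 17388 × 0.975 = 16953
45–59: 6630 × 0.951 = 6305
60–74: 11983 × 0.98 = 11743
75+: 20286 × 0.959 + 23604 × 0.495 = 19454 + 11684 = 31138
End of period: [6220, 3838, 16953, 6305, 11743, 31138]
[period 3]
Births: 3838 × 0.299 = 1148 ; 16953 × 0.154 = 2611 → total 3759
15–29: 6220 × 0.966 = 6009
30–44: 3838 × 0.975 = 3742
45–59: 16953 × 0.951 = 16122
60–74: 6305 × 0.98 = 6179
75+: 11743 × 0.959 + 31138 × 0.495 = 11262 + 15413 = 26675
End of period: [3759, 6009, 3742, 16122, 6179, 26675]
Total after period 3: 3759 + 6009 + 3742 + 16122 + 6179 + 26675 = 62486

62486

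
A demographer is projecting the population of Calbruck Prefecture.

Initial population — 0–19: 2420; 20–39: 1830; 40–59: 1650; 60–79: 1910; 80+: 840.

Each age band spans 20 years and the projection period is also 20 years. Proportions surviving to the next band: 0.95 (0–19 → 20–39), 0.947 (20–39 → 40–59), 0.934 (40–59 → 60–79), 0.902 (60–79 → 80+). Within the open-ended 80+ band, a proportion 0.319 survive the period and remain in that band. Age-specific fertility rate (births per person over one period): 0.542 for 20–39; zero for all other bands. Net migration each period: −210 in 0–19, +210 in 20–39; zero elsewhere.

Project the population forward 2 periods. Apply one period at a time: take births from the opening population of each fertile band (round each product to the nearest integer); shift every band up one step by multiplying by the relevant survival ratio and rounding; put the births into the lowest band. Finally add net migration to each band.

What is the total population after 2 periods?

8123

Call the groups 1 to 5, youngest first.
After projecting period 1:
Births: 1830 × 0.542 = 992
Group 2: 2420 × 0.95 = 2299
Group 3: 1830 × 0.947 = 1733
Group 4: 1650 × 0.934 = 1541
Group 5: 1910 × 0.902 + 840 × 0.319 = 1723 + 268 = 1991
Net migration: Group 1 − 210 → 782; Group 2 + 210 → 2509
Population now: 0–19=782, 20–39=2509, 40–59=1733, 60–79=1541, 80+=1991
After projecting period 2:
Births: 2509 × 0.542 = 1360
Group 2: 782 × 0.95 = 743
Group 3: 2509 × 0.947 = 2376
Group 4: 1733 × 0.934 = 1619
Group 5: 1541 × 0.902 + 1991 × 0.319 = 1390 + 635 = 2025
Net migration: Group 1 − 210 → 1150; Group 2 + 210 → 953
Population now: 0–19=1150, 20–39=953, 40–59=2376, 60–79=1619, 80+=2025
Total after period 2: 1150 + 953 + 2376 + 1619 + 2025 = 8123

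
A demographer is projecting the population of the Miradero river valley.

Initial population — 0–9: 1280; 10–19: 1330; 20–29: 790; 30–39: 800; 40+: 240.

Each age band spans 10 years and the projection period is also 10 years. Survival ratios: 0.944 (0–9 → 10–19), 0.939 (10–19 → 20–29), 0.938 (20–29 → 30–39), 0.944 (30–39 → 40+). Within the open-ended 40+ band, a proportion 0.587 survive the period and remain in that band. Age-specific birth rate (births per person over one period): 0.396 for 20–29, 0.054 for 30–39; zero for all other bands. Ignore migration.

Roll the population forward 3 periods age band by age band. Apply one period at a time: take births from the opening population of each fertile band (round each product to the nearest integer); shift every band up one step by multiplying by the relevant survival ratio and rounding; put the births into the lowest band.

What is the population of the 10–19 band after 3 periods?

505

— Period 1 —
Births: 790 × 0.396 = 313, 800 × 0.054 = 43 → total 356
10–19: 1280 × 0.944 = 1208
20–29: 1330 × 0.939 = 1249
30–39: 790 × 0.938 = 741
40+: 800 × 0.944 + 240 × 0.587 = 755 + 141 = 896
End of period: [356, 1208, 1249, 741, 896]
— Period 2 —
Births: 1249 × 0.396 = 495, 741 × 0.054 = 40 → total 535
10–19: 356 × 0.944 = 336
20–29: 1208 × 0.939 = 1134
30–39: 1249 × 0.938 = 1172
40+: 741 × 0.944 + 896 × 0.587 = 700 + 526 = 1226
End of period: [535, 336, 1134, 1172, 1226]
— Period 3 —
Births: 1134 × 0.396 = 449, 1172 × 0.054 = 63 → total 512
10–19: 535 × 0.944 = 505
20–29: 336 × 0.939 = 316
30–39: 1134 × 0.938 = 1064
40+: 1172 × 0.944 + 1226 × 0.587 = 1106 + 720 = 1826
End of period: [512, 505, 316, 1064, 1826]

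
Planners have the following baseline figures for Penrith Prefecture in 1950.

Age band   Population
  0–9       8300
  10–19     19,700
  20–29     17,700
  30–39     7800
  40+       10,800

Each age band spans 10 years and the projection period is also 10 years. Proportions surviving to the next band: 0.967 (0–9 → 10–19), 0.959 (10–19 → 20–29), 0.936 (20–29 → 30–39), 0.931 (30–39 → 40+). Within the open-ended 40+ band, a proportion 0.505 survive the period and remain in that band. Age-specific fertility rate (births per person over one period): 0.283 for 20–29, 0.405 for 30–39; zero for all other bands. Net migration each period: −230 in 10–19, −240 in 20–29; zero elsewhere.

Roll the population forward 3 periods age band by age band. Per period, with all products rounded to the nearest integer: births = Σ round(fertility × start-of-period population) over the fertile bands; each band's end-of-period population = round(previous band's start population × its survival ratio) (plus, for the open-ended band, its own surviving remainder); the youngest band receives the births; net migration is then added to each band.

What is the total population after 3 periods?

61653

Period 1.
Births: 17700 × 0.283 = 5009 ; 7800 × 0.405 = 3159 — total 8168
10–19: 8300 × 0.967 = 8026
20–29: 19700 × 0.959 = 18892
30–39: 17700 × 0.936 = 16567
40+: 7800 × 0.931 + 10800 × 0.505 = 7262 + 5454 = 12716
Net migration: 10–19 − 230 → 7796; 20–29 − 240 → 18652
End of period: [8168, 7796, 18652, 16567, 12716]
Period 2.
Births: 18652 × 0.283 = 5279 ; 16567 × 0.405 = 6710 — total 11989
10–19: 8168 × 0.967 = 7898
20–29: 7796 × 0.959 = 7476
30–39: 18652 × 0.936 = 17458
40+: 16567 × 0.931 + 12716 × 0.505 = 15424 + 6422 = 21846
Net migration: 10–19 − 230 → 7668; 20–29 − 240 → 7236
End of period: [11989, 7668, 7236, 17458, 21846]
Period 3.
Births: 7236 × 0.283 = 2048 ; 17458 × 0.405 = 7070 — total 9118
10–19: 11989 × 0.967 = 11593
20–29: 7668 × 0.959 = 7354
30–39: 7236 × 0.936 = 6773
40+: 17458 × 0.931 + 21846 × 0.505 = 16253 + 11032 = 27285
Net migration: 10–19 − 230 → 11363; 20–29 − 240 → 7114
End of period: [9118, 11363, 7114, 6773, 27285]
Total after period 3: 9118 + 11363 + 7114 + 6773 + 27285 = 61653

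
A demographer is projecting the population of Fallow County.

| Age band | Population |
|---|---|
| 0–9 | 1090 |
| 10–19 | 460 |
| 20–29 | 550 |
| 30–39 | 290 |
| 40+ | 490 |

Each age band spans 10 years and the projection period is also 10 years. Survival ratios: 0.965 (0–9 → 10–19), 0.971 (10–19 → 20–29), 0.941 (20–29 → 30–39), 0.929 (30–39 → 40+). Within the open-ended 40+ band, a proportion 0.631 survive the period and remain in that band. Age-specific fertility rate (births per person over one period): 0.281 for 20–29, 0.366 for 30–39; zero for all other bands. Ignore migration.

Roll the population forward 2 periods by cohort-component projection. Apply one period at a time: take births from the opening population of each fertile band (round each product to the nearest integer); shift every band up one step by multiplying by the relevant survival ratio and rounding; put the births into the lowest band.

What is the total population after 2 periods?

(Bands numbered youngest = 1 to oldest = 5.)
[period 1]
Births: 550 * 0.281 = 155  |  290 * 0.366 = 106 — total 261
Band 2: 1090 * 0.965 = 1052
Band 3: 460 * 0.971 = 447
Band 4: 550 * 0.941 = 518
Band 5: 290 * 0.929 + 490 * 0.631 = 269 + 309 = 578
Giving 261 / 1052 / 447 / 518 / 578.
[period 2]
Births: 447 * 0.281 = 126  |  518 * 0.366 = 190 — total 316
Band 2: 261 * 0.965 = 252
Band 3: 1052 * 0.971 = 1021
Band 4: 447 * 0.941 = 421
Band 5: 518 * 0.929 + 578 * 0.631 = 481 + 365 = 846
Giving 316 / 252 / 1021 / 421 / 846.
Total after period 2: 316 + 252 + 1021 + 421 + 846 = 2856

2856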